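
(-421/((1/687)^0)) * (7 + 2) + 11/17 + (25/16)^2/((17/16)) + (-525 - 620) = -1341247/272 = -4931.06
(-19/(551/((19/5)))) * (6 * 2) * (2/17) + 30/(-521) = -311526/1284265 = -0.24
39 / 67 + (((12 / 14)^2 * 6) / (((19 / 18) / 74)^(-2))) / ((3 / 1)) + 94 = 7651685533 / 80899686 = 94.58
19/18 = 1.06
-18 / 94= -9 / 47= -0.19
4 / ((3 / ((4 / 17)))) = 16 / 51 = 0.31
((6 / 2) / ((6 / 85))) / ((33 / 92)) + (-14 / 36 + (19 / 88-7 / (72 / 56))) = 29797 / 264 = 112.87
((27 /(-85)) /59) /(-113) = 27 /566695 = 0.00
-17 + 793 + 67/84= 65251/84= 776.80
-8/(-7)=8/7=1.14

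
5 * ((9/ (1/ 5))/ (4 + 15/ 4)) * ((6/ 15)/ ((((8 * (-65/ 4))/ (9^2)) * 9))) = -324/ 403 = -0.80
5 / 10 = 0.50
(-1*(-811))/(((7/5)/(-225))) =-130339.29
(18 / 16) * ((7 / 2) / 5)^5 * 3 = 453789 / 800000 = 0.57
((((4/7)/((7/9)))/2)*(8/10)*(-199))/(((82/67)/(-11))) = 5279868/10045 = 525.62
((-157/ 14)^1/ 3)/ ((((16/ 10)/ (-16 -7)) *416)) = 18055/ 139776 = 0.13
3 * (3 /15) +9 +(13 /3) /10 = 301 /30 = 10.03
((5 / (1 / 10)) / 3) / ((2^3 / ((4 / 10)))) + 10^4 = 60005 / 6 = 10000.83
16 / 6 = 8 / 3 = 2.67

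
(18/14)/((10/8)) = 1.03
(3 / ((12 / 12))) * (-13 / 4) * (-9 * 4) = 351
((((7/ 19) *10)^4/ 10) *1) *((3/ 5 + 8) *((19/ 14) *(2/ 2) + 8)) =193211900/ 130321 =1482.58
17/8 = 2.12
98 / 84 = 1.17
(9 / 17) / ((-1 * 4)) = -9 / 68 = -0.13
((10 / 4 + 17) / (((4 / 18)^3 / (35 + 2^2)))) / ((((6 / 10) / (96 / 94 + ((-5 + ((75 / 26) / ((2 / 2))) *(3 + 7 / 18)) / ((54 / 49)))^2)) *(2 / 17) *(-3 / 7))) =-39293304616685 / 866304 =-45357408.73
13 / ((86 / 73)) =949 / 86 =11.03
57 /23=2.48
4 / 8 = 1 / 2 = 0.50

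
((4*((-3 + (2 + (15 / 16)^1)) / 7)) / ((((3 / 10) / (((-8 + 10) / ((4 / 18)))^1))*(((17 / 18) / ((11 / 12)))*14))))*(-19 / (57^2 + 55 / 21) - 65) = 2197235205 / 455044576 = 4.83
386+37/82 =31689/82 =386.45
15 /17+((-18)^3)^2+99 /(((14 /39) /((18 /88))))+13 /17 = 32379692519 /952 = 34012282.06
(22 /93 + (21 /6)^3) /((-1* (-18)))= 32075 /13392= 2.40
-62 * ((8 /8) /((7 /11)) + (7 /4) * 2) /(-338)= 2201 /2366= 0.93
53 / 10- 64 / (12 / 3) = -107 / 10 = -10.70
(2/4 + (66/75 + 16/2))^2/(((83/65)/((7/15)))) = 20016451/622500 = 32.15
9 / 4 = 2.25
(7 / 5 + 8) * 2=94 / 5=18.80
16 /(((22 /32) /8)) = 2048 /11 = 186.18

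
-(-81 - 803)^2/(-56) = 13954.57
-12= -12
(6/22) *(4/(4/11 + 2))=6/13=0.46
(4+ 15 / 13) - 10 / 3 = 71 / 39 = 1.82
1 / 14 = 0.07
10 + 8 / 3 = 38 / 3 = 12.67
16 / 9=1.78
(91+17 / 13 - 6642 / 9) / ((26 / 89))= -373533 / 169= -2210.25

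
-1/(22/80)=-40/11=-3.64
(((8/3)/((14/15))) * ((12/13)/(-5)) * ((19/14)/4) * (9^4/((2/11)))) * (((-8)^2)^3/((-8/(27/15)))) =1213193355264/3185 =380908431.79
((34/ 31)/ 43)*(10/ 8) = 85/ 2666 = 0.03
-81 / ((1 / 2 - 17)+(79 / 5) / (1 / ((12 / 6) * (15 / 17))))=-306 / 43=-7.12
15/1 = 15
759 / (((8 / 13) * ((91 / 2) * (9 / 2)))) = 253 / 42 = 6.02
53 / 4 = 13.25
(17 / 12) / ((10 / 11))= 187 / 120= 1.56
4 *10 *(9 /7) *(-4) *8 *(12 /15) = -9216 /7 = -1316.57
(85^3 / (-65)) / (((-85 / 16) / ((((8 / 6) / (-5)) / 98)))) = -9248 / 1911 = -4.84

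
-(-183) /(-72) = -61 /24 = -2.54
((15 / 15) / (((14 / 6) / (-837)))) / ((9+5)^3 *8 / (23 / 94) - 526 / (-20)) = -577530 / 144486503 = -0.00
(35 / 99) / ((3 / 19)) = 665 / 297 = 2.24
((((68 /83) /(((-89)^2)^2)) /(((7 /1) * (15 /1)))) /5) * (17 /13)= 1156 /35541910970475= 0.00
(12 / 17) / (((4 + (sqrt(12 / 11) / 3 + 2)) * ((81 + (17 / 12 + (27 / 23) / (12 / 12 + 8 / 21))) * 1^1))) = 594297 / 419207743 - 6003 * sqrt(33) / 419207743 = 0.00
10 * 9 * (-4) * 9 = -3240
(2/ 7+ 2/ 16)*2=23/ 28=0.82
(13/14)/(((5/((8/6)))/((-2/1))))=-52/105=-0.50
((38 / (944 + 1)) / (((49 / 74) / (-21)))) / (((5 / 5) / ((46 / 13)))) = -129352 / 28665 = -4.51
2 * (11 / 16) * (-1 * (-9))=99 / 8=12.38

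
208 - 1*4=204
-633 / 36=-211 / 12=-17.58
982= 982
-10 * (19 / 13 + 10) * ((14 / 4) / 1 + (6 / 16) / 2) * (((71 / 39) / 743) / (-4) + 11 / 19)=-55982802245 / 229034208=-244.43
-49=-49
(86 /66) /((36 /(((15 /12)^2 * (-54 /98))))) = -1075 /34496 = -0.03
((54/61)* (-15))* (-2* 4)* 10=64800/61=1062.30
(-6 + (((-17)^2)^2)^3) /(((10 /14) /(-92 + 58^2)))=2668875944302061704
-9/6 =-3/2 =-1.50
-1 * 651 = -651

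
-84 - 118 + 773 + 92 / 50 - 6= 14171 / 25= 566.84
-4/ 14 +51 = 355/ 7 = 50.71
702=702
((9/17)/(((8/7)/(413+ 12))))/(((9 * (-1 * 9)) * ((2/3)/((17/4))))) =-2975/192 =-15.49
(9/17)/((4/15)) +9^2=5643/68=82.99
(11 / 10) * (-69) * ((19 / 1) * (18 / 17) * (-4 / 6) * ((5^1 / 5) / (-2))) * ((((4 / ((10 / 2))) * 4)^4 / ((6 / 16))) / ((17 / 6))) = -45364543488 / 903125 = -50230.64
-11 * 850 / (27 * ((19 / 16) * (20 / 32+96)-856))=1196800 / 2561787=0.47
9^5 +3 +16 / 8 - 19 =59035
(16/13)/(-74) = -8/481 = -0.02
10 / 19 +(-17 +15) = -28 / 19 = -1.47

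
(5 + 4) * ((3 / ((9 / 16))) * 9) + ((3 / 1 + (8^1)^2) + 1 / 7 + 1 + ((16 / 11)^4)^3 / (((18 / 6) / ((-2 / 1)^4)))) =978.47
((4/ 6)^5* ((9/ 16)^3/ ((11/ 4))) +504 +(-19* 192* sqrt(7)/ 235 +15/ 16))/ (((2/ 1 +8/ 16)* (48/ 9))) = 533223/ 14080 -1368* sqrt(7)/ 1175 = 34.79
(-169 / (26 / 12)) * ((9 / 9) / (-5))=78 / 5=15.60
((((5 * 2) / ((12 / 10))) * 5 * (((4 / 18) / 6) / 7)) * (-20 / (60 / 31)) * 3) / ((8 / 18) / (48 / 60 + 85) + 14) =-554125 / 1135554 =-0.49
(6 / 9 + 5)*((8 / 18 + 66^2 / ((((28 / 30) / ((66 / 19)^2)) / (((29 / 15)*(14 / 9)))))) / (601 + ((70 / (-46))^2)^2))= 1308896027173018 / 826960169151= 1582.78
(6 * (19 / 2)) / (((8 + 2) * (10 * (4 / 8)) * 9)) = 19 / 150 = 0.13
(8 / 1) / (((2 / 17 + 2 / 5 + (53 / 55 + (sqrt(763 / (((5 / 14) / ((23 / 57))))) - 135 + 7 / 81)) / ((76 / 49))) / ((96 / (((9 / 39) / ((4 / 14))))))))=-14.21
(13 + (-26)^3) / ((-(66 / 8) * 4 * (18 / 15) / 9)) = 87815 / 22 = 3991.59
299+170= 469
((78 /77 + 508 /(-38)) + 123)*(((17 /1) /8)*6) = 8255523 /5852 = 1410.72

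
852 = 852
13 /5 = 2.60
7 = 7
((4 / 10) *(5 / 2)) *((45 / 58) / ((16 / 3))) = 0.15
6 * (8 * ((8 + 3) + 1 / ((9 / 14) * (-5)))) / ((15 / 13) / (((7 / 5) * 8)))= 5602688 / 1125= 4980.17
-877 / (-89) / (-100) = -877 / 8900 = -0.10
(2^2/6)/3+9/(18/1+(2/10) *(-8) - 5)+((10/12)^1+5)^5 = 998065097/147744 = 6755.37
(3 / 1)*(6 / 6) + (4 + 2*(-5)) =-3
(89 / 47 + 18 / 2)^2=262144 / 2209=118.67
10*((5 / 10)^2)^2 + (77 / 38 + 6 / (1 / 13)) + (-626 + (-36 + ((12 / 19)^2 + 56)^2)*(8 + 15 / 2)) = 50251354369 / 1042568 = 48199.59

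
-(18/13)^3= -5832/2197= -2.65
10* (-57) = -570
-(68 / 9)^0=-1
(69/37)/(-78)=-23/962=-0.02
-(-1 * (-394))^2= -155236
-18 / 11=-1.64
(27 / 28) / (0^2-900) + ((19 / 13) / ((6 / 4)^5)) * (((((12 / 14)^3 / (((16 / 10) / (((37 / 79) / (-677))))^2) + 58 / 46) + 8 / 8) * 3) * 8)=99251711728260983623 / 9504774955273525200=10.44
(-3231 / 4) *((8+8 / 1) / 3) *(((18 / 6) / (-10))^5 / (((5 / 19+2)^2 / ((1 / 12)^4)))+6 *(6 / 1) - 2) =-1733291058033609 / 11833600000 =-146472.00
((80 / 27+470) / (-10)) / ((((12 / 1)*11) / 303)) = -128977 / 1188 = -108.57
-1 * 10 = -10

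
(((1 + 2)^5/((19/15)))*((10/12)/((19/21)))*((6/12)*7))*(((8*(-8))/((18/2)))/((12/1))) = -132300/361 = -366.48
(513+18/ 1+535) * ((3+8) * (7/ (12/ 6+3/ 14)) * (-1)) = -1149148/ 31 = -37069.29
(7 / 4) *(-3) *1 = -21 / 4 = -5.25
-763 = -763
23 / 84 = 0.27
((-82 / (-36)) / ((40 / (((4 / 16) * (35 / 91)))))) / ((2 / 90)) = 205 / 832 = 0.25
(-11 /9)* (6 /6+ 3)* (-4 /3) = 176 /27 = 6.52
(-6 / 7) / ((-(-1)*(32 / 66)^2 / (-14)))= 3267 / 64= 51.05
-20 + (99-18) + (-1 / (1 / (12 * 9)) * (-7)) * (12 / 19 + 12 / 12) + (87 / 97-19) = 2352351 / 1843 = 1276.37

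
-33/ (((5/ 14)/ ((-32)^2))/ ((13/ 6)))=-1025024/ 5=-205004.80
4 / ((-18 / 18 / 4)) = -16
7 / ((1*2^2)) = 1.75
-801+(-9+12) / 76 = -60873 / 76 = -800.96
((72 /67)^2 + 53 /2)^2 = 61645441225 /80604484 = 764.79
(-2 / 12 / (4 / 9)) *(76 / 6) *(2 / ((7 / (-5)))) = 95 / 14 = 6.79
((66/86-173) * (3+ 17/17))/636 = -7406/6837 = -1.08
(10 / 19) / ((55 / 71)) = 142 / 209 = 0.68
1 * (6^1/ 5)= 1.20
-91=-91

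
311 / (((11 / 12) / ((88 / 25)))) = 29856 / 25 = 1194.24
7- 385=-378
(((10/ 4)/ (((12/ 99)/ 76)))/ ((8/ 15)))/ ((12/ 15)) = 235125/ 64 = 3673.83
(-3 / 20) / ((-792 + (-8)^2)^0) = -3 / 20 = -0.15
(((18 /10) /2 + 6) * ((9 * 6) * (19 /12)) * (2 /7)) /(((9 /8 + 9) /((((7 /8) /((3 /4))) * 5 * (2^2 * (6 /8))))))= 874 /3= 291.33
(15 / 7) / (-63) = -5 / 147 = -0.03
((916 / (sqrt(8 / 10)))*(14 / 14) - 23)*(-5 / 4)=115 / 4 - 1145*sqrt(5) / 2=-1251.40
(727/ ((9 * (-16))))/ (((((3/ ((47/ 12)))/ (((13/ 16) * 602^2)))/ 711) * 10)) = -3179330699363/ 23040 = -137991783.83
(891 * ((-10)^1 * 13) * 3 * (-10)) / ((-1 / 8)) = -27799200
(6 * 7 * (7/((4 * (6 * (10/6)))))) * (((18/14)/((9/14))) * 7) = 1029/10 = 102.90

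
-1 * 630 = -630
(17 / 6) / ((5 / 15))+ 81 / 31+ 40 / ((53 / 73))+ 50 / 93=657971 / 9858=66.74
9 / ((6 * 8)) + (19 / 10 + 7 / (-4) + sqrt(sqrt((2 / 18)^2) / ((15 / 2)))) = sqrt(30) / 45 + 27 / 80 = 0.46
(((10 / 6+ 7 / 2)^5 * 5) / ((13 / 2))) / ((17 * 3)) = 143145755 / 2577744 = 55.53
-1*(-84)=84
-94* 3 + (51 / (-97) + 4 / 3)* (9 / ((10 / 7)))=-53721 / 194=-276.91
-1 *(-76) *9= 684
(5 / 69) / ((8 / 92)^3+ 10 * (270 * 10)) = 2645 / 985527024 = 0.00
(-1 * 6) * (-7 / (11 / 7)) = 294 / 11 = 26.73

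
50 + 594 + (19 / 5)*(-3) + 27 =3298 / 5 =659.60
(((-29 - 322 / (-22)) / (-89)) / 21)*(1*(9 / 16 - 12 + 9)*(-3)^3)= 0.51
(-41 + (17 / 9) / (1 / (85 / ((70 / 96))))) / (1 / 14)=7526 / 3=2508.67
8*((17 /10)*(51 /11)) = 3468 /55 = 63.05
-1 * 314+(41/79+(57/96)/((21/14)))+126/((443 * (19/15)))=-9985655443/31917264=-312.86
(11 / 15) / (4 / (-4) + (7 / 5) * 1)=11 / 6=1.83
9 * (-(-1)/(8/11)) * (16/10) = 99/5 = 19.80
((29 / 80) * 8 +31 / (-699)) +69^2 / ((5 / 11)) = 73234619 / 6990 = 10477.06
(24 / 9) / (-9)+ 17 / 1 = 451 / 27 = 16.70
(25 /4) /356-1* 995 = -1416855 /1424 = -994.98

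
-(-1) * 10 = 10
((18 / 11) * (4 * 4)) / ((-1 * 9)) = -32 / 11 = -2.91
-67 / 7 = -9.57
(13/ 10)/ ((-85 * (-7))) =13/ 5950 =0.00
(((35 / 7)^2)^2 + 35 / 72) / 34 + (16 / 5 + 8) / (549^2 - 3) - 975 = -588169383377 / 614851920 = -956.60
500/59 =8.47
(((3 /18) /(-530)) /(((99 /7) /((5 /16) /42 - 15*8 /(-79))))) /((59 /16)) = -16207 /1760851224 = -0.00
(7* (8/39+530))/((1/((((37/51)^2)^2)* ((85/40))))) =135638654053/62080668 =2184.88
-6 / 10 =-3 / 5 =-0.60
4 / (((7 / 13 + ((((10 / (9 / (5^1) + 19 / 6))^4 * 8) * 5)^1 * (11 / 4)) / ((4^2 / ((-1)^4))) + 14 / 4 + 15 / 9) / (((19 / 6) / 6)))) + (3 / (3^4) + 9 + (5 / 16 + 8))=34234436220294811 / 1971198097248240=17.37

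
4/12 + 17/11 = 62/33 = 1.88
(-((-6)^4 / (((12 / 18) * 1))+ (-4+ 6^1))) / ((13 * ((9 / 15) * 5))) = -1946 / 39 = -49.90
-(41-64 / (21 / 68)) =3491 / 21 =166.24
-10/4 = -5/2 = -2.50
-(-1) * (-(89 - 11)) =-78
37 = 37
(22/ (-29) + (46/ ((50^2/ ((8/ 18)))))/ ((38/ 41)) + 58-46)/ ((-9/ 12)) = -139474388/ 9298125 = -15.00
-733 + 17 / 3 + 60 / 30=-2176 / 3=-725.33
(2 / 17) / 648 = 1 / 5508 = 0.00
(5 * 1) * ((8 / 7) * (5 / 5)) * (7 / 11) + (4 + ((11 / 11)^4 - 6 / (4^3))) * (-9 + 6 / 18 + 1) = -35881 / 1056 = -33.98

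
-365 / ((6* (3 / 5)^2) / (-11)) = 100375 / 54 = 1858.80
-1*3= -3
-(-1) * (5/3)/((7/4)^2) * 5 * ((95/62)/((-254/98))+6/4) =1431200/578739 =2.47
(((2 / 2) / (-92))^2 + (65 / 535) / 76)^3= 25779564587421 / 5094940305442688995328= 0.00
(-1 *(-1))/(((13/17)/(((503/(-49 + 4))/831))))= -8551/486135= -0.02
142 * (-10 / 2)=-710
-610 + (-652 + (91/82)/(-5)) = -517511/410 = -1262.22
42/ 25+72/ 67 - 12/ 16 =2.00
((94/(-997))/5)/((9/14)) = -1316/44865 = -0.03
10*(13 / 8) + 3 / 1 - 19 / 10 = 347 / 20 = 17.35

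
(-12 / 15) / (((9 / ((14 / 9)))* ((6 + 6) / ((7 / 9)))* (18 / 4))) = -196 / 98415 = -0.00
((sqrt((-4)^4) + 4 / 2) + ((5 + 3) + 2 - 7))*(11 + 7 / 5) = 1302 / 5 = 260.40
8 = 8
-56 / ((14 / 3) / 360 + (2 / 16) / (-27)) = -6720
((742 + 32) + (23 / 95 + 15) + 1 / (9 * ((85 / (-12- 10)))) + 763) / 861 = 22561421 / 12514635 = 1.80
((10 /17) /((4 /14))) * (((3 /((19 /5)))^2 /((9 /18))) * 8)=126000 /6137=20.53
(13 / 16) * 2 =1.62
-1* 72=-72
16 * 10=160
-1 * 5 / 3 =-5 / 3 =-1.67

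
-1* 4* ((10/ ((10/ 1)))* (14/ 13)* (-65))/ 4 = 70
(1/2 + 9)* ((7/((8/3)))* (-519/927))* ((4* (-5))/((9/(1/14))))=16435/7416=2.22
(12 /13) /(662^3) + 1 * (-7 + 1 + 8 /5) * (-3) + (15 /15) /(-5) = 12257465561 /942881966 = 13.00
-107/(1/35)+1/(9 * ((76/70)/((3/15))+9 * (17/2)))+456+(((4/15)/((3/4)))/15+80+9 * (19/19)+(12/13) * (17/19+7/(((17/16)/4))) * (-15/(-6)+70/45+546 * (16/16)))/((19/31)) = 19428.87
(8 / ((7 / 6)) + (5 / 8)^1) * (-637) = -38129 / 8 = -4766.12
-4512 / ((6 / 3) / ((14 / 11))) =-31584 / 11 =-2871.27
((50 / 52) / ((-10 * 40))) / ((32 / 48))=-3 / 832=-0.00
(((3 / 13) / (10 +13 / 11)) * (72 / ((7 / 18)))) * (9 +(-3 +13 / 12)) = 100980 / 3731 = 27.07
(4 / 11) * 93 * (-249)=-92628 / 11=-8420.73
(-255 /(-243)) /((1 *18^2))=85 /26244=0.00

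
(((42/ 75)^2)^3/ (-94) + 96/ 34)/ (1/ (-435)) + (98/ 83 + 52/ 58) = -1226.02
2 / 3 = 0.67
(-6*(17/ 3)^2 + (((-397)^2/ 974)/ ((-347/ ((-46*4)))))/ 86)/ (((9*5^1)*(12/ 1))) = -1044575641/ 2942943435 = -0.35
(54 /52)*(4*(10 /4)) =135 /13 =10.38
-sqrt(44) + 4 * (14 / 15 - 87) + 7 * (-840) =-93364 / 15 - 2 * sqrt(11) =-6230.90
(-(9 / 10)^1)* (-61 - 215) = 1242 / 5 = 248.40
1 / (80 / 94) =47 / 40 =1.18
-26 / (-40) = 13 / 20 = 0.65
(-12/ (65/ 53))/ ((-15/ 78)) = 1272/ 25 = 50.88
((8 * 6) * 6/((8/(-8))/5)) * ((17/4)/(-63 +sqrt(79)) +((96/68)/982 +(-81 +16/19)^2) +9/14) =-75924029340577476/8205126041 +612 * sqrt(79)/389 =-9253229.53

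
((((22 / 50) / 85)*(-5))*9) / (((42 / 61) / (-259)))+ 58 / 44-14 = 74.94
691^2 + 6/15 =2387407/5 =477481.40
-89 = -89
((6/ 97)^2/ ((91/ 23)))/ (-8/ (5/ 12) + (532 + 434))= 0.00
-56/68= -14/17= -0.82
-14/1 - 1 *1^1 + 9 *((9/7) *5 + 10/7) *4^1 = 1875/7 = 267.86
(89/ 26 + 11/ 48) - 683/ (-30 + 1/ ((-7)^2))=26.43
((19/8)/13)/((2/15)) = 285/208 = 1.37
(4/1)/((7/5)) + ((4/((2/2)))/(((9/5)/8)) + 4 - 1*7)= 1111/63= 17.63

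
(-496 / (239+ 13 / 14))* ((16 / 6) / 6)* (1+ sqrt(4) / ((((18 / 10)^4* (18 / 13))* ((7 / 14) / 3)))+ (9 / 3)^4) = -76.10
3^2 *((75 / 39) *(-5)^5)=-703125 / 13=-54086.54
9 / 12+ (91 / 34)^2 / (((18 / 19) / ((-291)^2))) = 1480404385 / 2312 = 640313.32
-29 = -29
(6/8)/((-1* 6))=-1/8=-0.12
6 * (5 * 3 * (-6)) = -540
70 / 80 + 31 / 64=87 / 64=1.36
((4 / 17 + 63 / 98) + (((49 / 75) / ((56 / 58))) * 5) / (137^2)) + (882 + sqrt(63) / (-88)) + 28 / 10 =23738067551 / 26802132 -3 * sqrt(7) / 88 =885.59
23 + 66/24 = 103/4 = 25.75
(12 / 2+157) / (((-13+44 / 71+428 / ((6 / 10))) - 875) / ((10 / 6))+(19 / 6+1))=-347190 / 213557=-1.63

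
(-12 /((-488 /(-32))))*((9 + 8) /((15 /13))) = -11.59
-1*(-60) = 60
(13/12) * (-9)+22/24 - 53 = -371/6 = -61.83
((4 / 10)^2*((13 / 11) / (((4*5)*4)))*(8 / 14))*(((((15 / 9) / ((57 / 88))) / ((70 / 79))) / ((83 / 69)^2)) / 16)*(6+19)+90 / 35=330388603 / 128273180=2.58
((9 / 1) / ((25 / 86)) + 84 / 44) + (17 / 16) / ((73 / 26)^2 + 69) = 1879925863 / 57170300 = 32.88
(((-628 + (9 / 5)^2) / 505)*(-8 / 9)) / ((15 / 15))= 124952 / 113625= 1.10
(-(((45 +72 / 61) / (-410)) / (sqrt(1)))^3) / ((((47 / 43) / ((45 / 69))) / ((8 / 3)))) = 0.00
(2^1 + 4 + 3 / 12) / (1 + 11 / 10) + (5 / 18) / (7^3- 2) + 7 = 214336 / 21483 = 9.98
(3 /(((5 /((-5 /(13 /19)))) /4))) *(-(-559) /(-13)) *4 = 39216 /13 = 3016.62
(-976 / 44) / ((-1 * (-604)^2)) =0.00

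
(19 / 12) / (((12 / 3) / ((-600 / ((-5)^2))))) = -19 / 2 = -9.50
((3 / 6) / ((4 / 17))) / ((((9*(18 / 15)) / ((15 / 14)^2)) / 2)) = 2125 / 4704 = 0.45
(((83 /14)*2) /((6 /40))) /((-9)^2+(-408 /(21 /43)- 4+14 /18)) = -1245 /11933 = -0.10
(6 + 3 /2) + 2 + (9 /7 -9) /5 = 557 /70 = 7.96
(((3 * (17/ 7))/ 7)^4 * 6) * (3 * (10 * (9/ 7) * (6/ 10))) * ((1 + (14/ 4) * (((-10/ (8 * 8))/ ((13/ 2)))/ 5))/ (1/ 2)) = 320.42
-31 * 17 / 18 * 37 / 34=-1147 / 36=-31.86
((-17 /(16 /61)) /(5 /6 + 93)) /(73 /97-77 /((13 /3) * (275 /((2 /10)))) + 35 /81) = -39720081375 /67382105512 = -0.59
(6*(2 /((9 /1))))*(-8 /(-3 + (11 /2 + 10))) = -64 /75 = -0.85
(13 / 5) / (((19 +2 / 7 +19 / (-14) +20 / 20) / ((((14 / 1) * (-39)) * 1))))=-99372 / 1325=-75.00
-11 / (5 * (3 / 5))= -11 / 3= -3.67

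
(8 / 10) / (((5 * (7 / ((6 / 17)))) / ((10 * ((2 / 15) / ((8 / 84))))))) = 48 / 425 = 0.11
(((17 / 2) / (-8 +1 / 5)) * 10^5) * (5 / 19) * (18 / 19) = -127500000 / 4693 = -27168.12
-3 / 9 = -0.33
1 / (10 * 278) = 0.00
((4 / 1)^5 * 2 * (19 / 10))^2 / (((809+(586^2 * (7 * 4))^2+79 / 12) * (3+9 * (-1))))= -757071872 / 27734975174567875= -0.00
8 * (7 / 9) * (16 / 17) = 896 / 153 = 5.86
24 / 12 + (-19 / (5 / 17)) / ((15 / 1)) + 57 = 4102 / 75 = 54.69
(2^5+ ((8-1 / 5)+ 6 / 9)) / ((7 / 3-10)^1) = -607 / 115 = -5.28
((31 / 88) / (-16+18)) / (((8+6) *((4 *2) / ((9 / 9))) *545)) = 31 / 10743040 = 0.00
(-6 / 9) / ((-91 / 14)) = 0.10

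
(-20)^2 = 400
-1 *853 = -853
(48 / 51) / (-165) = -16 / 2805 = -0.01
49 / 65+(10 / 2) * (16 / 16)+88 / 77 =3138 / 455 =6.90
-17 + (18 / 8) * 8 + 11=12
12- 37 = -25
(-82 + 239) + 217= 374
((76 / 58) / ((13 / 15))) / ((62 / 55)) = 15675 / 11687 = 1.34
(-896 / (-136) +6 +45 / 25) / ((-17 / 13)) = -15899 / 1445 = -11.00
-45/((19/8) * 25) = -72/95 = -0.76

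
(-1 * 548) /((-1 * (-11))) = -548 /11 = -49.82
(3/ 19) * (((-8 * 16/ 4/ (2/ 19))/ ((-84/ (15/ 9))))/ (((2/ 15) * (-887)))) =-50/ 6209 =-0.01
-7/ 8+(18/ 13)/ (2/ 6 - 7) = -563/ 520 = -1.08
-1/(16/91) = -91/16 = -5.69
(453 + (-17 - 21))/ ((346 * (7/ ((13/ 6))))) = 5395/ 14532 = 0.37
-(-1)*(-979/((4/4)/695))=-680405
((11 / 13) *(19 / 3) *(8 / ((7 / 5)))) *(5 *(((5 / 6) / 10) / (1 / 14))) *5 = 104500 / 117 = 893.16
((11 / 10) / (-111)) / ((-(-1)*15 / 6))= -11 / 2775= -0.00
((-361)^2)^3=2213314919066161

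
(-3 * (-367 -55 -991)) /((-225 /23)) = -10833 /25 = -433.32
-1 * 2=-2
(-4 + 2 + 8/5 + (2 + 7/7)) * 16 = 208/5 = 41.60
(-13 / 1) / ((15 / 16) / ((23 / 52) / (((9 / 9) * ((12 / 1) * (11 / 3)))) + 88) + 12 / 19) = -49737649 / 2457159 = -20.24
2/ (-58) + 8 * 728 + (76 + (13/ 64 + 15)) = 10978553/ 1856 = 5915.17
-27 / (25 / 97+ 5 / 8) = -20952 / 685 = -30.59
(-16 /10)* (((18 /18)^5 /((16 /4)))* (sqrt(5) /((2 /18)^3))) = -1458* sqrt(5) /5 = -652.04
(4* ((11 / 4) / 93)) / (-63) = -11 / 5859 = -0.00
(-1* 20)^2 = 400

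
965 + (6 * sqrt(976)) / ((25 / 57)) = 1368 * sqrt(61) / 25 + 965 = 1392.38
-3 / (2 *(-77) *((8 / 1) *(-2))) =-3 / 2464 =-0.00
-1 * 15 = -15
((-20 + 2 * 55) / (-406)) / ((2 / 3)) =-135 / 406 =-0.33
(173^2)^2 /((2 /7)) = 6270215287 /2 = 3135107643.50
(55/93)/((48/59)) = 3245/4464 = 0.73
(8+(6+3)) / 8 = 17 / 8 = 2.12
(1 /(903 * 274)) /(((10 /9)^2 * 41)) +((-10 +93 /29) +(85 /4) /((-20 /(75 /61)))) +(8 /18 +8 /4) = -60888424480141 /10767162142800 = -5.66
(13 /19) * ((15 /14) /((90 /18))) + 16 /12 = 1181 /798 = 1.48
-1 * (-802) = 802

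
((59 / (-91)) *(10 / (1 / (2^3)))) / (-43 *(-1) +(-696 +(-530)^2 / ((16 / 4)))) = -1180 / 1582763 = -0.00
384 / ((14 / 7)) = 192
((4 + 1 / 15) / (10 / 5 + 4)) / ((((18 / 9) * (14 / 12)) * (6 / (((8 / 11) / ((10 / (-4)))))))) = -244 / 17325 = -0.01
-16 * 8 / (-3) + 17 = 179 / 3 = 59.67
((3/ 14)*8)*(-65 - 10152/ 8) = -16008/ 7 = -2286.86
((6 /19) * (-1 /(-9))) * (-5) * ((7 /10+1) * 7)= -119 /57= -2.09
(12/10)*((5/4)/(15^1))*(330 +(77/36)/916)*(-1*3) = -99.00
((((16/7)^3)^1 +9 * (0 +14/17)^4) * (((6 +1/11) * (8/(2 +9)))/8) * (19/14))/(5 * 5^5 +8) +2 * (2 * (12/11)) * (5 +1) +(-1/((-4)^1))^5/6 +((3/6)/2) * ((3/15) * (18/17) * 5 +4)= 21322967970173108707/776864893391161344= 27.45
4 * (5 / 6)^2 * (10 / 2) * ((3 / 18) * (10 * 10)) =6250 / 27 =231.48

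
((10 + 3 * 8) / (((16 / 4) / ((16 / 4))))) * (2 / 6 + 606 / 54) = 3536 / 9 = 392.89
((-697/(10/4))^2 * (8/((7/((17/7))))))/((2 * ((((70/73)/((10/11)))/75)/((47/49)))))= 1360117514064/184877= 7356877.89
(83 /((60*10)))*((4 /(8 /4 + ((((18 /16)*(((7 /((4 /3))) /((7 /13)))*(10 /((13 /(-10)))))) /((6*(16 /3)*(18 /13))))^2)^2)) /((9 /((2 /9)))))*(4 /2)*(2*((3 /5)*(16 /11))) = 365037860421632 /115955502261303375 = 0.00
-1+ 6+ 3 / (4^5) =5123 / 1024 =5.00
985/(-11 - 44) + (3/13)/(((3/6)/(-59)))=-45.14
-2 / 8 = -1 / 4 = -0.25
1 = 1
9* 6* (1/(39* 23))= 18/299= 0.06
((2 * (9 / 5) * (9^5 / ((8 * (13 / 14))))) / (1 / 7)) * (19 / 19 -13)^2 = 1874923848 / 65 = 28844982.28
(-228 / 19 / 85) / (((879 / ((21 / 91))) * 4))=-3 / 323765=-0.00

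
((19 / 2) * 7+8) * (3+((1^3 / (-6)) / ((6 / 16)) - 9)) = -4321 / 9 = -480.11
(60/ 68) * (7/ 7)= 15/ 17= 0.88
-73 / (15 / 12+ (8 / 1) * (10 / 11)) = -3212 / 375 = -8.57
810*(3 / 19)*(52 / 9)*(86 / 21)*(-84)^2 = 405699840 / 19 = 21352623.16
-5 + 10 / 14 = -30 / 7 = -4.29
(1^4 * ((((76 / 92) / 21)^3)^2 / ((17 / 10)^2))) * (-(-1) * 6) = 9409176200 / 1223092695614496147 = 0.00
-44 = -44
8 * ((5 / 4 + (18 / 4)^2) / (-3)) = -172 / 3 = -57.33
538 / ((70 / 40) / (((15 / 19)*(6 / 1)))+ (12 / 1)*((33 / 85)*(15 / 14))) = 23047920 / 229667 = 100.35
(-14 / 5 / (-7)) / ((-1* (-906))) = 1 / 2265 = 0.00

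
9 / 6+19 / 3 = 47 / 6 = 7.83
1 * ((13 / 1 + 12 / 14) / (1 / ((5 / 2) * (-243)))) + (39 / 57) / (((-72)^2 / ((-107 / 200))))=-1160824617737 / 137894400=-8418.21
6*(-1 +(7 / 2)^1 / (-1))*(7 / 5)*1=-189 / 5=-37.80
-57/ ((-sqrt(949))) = 57 * sqrt(949)/ 949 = 1.85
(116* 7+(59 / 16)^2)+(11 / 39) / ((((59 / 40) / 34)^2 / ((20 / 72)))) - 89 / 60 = 1353974306923 / 1563943680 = 865.74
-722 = -722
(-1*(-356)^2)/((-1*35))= 126736/35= 3621.03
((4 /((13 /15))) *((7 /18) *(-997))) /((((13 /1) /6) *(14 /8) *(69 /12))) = -319040 /3887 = -82.08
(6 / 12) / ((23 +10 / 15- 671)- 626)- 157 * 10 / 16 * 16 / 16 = -374839 / 3820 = -98.13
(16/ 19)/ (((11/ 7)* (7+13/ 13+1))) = 112/ 1881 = 0.06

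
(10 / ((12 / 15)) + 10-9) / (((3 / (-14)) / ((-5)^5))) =196875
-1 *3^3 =-27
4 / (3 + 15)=2 / 9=0.22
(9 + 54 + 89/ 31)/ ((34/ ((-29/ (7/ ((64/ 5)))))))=-1894976/ 18445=-102.74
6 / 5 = 1.20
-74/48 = -1.54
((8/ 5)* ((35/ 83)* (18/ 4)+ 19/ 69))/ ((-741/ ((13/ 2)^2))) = -323557/ 1632195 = -0.20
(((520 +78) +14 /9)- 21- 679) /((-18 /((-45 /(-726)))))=1130 /3267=0.35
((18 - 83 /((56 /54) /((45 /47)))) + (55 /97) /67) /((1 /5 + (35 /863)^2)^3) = -25890114158708208074515058375 /3621081741639674180785056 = -7149.83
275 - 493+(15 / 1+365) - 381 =-219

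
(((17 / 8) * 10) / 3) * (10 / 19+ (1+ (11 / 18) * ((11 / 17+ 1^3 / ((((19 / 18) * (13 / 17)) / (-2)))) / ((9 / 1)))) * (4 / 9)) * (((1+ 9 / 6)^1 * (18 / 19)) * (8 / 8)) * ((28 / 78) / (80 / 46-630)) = -112798693 / 12853437129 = -0.01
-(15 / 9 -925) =2770 / 3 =923.33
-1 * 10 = -10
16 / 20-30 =-146 / 5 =-29.20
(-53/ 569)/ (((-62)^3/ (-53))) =-2809/ 135608632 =-0.00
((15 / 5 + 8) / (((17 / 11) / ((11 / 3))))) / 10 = 1331 / 510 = 2.61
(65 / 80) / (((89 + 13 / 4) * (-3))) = -0.00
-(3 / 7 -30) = 207 / 7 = 29.57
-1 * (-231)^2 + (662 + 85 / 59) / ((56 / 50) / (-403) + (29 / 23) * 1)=-908756344094 / 17200329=-52833.66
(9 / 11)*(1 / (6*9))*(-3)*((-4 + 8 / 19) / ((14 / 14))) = 34 / 209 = 0.16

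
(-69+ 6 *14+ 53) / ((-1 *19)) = -68 / 19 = -3.58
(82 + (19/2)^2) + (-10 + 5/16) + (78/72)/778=3035393/18672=162.56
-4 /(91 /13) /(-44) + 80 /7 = 881 /77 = 11.44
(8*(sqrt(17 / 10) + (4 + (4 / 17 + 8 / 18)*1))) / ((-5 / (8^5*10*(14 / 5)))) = -5255462912 / 765- 3670016*sqrt(170) / 25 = -8783932.33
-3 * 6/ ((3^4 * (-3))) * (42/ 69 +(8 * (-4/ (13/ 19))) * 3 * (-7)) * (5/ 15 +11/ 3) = 2350768/ 8073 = 291.19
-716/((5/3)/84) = -180432/5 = -36086.40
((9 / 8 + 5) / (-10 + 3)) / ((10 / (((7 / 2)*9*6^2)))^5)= -410216697993249 / 25000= -16408667919.73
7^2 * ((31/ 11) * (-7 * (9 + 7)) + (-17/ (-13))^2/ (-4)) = -115162299/ 7436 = -15487.13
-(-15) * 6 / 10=9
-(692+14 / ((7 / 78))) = -848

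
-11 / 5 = -2.20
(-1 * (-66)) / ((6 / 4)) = 44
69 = 69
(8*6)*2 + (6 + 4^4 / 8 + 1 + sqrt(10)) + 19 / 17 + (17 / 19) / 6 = sqrt(10) + 264085 / 1938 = 139.43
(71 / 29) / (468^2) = 71 / 6351696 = 0.00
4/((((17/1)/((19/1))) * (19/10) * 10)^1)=4/17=0.24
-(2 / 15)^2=-4 / 225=-0.02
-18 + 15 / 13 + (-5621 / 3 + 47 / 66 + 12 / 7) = -3779949 / 2002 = -1888.09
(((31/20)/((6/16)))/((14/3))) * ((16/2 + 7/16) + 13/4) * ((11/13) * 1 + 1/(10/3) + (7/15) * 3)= 1918807/72800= 26.36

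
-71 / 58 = -1.22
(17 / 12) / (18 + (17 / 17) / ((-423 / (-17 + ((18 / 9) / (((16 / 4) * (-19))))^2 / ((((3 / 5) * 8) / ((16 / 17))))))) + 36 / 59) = 2603738853 / 34278114718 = 0.08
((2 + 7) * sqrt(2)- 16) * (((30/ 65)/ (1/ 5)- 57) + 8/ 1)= 9712/ 13- 5463 * sqrt(2)/ 13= 152.78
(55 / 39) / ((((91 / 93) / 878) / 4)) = 5987960 / 1183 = 5061.67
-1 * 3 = -3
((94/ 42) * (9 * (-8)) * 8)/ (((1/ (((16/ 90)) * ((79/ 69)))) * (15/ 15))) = -1901056/ 7245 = -262.40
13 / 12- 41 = -479 / 12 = -39.92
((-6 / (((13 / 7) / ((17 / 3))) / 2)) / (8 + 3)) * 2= -952 / 143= -6.66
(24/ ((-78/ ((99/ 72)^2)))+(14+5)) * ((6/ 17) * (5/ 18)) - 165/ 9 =-175325/ 10608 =-16.53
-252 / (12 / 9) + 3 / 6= -377 / 2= -188.50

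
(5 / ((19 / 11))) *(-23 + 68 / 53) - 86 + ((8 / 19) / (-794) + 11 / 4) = -233655595 / 1599116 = -146.12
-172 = -172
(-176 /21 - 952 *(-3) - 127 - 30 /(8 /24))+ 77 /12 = 2637.04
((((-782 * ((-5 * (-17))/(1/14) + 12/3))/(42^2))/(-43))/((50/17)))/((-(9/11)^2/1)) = -160053113/25600050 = -6.25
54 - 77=-23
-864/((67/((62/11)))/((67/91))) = -53568/1001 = -53.51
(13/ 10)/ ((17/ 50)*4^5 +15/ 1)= 65/ 18158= 0.00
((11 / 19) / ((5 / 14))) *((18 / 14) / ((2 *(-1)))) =-99 / 95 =-1.04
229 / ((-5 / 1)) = -229 / 5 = -45.80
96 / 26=48 / 13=3.69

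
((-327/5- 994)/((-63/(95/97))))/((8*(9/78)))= 1308359/73332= 17.84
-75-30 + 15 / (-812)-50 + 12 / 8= -124657 / 812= -153.52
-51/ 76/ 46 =-51/ 3496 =-0.01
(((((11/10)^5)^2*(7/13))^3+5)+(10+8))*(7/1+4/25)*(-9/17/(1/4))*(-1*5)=91047509559925368751237993866649079973/46686250000000000000000000000000000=1950.20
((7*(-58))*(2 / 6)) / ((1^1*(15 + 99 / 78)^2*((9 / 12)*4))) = -274456 / 1610361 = -0.17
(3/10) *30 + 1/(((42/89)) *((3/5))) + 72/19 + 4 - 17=3.32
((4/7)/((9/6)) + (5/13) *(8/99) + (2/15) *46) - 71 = -2903359/45045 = -64.45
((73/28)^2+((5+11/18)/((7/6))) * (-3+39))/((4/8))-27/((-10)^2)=3524179/9800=359.61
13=13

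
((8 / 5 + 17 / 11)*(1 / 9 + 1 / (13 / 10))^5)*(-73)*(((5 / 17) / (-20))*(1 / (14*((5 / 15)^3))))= 146404722843347 / 42517251536760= 3.44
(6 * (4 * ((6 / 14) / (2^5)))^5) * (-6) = -2187 / 137682944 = -0.00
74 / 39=1.90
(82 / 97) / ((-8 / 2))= -41 / 194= -0.21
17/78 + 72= 5633/78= 72.22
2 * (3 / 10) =3 / 5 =0.60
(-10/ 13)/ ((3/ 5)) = -50/ 39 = -1.28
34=34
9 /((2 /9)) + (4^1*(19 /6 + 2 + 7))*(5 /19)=6077 /114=53.31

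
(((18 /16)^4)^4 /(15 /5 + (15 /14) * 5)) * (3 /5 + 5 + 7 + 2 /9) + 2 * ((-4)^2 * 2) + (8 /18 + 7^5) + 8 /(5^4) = 173735350875852201220883 /10291428835983360000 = 16881.56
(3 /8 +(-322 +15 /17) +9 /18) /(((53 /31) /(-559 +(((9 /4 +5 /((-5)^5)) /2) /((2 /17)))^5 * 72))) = -96803818630753978510767167269859 /90100000000000000000000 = -1074404202.34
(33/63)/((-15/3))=-11/105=-0.10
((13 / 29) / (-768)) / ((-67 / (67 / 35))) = 13 / 779520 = 0.00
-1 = -1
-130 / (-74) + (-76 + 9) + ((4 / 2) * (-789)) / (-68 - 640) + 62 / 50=-6742679 / 109150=-61.77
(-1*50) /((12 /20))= -250 /3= -83.33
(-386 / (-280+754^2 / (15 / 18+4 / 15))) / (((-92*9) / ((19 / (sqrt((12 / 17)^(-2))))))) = 40337 / 3332539920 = 0.00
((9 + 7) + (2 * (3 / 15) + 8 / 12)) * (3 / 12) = 64 / 15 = 4.27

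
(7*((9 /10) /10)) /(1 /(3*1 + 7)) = 63 /10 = 6.30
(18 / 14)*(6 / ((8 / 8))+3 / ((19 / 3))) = 1107 / 133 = 8.32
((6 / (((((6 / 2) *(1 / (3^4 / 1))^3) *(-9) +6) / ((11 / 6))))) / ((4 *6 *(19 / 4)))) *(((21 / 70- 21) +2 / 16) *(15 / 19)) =-178190199 / 682128272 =-0.26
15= 15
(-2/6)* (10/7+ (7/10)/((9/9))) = -149/210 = -0.71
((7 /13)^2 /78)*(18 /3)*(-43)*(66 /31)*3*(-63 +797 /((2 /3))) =-472463145 /68107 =-6937.07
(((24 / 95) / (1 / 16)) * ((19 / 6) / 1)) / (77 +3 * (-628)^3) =-64 / 3715096895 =-0.00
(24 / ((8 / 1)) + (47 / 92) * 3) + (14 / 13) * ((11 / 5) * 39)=96.93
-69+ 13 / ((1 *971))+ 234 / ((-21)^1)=-544640 / 6797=-80.13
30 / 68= 15 / 34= 0.44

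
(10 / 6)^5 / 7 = 3125 / 1701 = 1.84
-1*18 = -18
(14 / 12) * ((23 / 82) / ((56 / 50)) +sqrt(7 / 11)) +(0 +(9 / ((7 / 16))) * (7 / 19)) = 7 * sqrt(77) / 66 +294317 / 37392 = 8.80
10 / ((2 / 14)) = 70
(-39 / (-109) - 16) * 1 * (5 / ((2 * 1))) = -8525 / 218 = -39.11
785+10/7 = 5505/7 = 786.43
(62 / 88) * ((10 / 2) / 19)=155 / 836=0.19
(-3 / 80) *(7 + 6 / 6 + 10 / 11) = -147 / 440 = -0.33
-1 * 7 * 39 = -273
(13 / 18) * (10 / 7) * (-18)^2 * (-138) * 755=-243804600 / 7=-34829228.57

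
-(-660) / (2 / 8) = 2640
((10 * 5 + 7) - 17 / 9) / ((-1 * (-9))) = 496 / 81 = 6.12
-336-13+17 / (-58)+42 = -17823 / 58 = -307.29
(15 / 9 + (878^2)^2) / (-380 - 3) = -1782786424373 / 1149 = -1551598280.57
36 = 36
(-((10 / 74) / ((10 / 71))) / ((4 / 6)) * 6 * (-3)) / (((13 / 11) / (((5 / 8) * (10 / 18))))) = 7.61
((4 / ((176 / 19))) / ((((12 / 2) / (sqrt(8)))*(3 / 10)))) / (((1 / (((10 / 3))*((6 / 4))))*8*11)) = 475*sqrt(2) / 17424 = 0.04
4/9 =0.44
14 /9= 1.56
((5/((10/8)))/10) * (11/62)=11/155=0.07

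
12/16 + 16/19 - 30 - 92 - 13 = -10139/76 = -133.41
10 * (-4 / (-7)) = 40 / 7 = 5.71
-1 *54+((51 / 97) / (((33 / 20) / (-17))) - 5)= -64.42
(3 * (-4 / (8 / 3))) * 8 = -36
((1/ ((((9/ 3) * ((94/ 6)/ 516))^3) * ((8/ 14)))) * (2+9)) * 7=18513045936/ 103823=178313.53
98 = 98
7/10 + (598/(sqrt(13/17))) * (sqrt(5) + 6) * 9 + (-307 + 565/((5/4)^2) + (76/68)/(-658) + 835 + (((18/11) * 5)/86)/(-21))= 11776311891/13227445 + 414 * sqrt(221) * (sqrt(5) + 6)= 51579.61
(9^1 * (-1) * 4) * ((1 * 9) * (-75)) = 24300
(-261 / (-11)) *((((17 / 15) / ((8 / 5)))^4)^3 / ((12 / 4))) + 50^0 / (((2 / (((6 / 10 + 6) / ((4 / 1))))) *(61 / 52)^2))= 1807960084425973243993 / 2491357234842052853760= 0.73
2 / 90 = 1 / 45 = 0.02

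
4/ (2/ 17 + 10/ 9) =153/ 47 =3.26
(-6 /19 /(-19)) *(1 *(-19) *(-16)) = 96 /19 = 5.05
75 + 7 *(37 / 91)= 1012 / 13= 77.85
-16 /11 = -1.45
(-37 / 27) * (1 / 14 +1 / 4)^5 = -80919 / 17210368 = -0.00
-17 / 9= -1.89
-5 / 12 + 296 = 3547 / 12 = 295.58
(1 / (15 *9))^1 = 1 / 135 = 0.01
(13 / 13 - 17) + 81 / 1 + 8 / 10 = 329 / 5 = 65.80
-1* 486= -486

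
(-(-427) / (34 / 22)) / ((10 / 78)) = 183183 / 85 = 2155.09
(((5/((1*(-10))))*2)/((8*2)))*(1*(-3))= 3/16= 0.19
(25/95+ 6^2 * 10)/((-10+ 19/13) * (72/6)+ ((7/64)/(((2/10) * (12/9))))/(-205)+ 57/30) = -4669932800/1303560911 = -3.58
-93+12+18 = -63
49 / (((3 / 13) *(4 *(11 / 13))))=8281 / 132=62.73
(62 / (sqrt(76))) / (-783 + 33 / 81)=-837*sqrt(19) / 401470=-0.01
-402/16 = -201/8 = -25.12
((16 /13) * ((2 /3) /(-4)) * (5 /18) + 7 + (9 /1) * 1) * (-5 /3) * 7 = -195860 /1053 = -186.00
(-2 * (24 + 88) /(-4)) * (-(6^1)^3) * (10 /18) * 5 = -33600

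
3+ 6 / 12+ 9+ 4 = 16.50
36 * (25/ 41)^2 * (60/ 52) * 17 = 5737500/ 21853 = 262.55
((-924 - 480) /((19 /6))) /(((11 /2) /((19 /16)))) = -1053 /11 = -95.73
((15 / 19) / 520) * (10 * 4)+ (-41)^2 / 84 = 416467 / 20748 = 20.07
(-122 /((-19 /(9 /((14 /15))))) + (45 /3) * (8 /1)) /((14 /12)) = 145170 /931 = 155.93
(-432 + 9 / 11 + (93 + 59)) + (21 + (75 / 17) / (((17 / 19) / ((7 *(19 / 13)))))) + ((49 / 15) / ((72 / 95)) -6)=-1869467035 / 8926632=-209.43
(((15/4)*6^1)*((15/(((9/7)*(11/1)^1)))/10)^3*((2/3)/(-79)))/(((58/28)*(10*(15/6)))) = -2401/548877780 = -0.00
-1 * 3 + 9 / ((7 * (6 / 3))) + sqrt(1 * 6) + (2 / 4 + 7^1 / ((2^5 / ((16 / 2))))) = -3 / 28 + sqrt(6) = 2.34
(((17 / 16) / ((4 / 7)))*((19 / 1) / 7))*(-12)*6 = -2907 / 8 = -363.38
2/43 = 0.05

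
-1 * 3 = -3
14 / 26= 7 / 13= 0.54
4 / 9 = 0.44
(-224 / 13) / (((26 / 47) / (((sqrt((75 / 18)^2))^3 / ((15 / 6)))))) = -901.27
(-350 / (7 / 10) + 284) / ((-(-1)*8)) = -27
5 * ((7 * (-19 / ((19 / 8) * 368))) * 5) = -175 / 46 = -3.80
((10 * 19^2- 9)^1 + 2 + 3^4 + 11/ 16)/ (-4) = -921.17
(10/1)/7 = 10/7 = 1.43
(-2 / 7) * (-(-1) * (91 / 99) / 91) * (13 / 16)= -13 / 5544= -0.00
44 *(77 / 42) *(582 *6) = 281688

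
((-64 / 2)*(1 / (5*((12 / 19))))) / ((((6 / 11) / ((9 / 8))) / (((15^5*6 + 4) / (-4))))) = 23806427.15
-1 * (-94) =94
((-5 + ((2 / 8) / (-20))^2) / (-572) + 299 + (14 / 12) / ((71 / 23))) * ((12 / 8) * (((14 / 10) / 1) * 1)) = 148557105319 / 236288000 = 628.71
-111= -111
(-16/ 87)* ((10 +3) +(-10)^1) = -16/ 29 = -0.55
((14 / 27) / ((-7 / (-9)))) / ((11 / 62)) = 124 / 33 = 3.76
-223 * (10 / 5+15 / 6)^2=-18063 / 4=-4515.75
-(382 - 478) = 96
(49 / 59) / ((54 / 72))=196 / 177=1.11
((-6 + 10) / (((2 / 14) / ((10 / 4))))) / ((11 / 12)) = 840 / 11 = 76.36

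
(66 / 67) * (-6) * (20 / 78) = -1320 / 871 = -1.52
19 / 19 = 1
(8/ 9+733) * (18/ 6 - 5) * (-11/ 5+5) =-36988/ 9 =-4109.78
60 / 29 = 2.07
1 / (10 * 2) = 0.05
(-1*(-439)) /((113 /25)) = 10975 /113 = 97.12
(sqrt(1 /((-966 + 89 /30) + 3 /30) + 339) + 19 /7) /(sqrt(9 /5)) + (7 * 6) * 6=sqrt(5) * (137218 + 7 * sqrt(17681265111)) /151662 + 252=267.75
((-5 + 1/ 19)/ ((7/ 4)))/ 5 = -376/ 665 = -0.57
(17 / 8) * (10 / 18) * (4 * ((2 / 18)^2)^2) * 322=0.23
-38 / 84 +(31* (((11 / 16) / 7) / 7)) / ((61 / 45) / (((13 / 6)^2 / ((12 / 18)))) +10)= -24898327 / 60770976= -0.41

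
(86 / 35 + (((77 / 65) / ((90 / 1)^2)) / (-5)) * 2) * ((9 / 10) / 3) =22638961 / 30712500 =0.74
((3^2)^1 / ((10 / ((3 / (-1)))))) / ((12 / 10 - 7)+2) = 27 / 38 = 0.71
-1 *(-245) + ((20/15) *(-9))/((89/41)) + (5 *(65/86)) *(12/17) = 15753353/65059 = 242.14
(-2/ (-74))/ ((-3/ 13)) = -0.12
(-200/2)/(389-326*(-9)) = -100/3323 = -0.03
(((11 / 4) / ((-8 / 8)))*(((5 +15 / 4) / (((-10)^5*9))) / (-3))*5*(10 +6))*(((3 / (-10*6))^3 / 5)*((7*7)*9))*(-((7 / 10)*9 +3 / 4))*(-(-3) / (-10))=0.00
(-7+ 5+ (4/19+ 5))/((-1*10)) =-61/190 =-0.32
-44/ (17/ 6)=-264/ 17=-15.53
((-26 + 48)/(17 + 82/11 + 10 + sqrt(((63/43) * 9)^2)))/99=473/101403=0.00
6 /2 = 3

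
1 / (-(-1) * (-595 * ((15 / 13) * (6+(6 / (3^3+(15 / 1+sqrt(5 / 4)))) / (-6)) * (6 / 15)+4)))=-0.00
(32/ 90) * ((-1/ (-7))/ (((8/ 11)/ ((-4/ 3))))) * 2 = -176/ 945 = -0.19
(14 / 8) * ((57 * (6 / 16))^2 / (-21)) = -9747 / 256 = -38.07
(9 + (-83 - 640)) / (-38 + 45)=-102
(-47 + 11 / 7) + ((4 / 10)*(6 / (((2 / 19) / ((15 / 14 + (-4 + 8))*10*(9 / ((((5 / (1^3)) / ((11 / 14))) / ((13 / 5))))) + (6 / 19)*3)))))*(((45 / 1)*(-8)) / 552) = -15960837 / 5635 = -2832.45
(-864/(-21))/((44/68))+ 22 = 6590/77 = 85.58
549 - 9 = 540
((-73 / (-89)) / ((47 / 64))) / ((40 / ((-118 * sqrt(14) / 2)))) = -6.16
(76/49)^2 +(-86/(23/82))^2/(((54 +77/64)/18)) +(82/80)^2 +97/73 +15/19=305312554219455269679/9958362087934400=30658.91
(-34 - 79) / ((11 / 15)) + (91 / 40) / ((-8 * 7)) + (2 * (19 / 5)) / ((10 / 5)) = -529167 / 3520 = -150.33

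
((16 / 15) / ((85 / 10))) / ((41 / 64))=2048 / 10455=0.20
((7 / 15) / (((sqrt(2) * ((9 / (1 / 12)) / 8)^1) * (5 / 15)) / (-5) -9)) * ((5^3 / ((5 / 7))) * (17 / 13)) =-4250 / 351 + 425 * sqrt(2) / 351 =-10.40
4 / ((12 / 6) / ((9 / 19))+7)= 36 / 101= 0.36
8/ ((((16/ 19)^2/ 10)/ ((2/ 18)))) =1805/ 144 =12.53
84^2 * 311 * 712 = 1562424192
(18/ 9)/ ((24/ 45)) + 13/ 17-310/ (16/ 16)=-20773/ 68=-305.49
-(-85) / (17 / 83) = 415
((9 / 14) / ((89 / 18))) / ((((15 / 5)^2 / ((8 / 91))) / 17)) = 1224 / 56693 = 0.02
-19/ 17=-1.12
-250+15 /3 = -245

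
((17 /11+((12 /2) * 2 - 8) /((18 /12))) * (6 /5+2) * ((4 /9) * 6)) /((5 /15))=17792 /165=107.83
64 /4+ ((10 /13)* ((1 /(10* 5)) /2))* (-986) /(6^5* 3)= 24260627 /1516320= 16.00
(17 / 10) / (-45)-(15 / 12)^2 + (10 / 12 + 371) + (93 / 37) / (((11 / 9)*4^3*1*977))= 2119955256809 / 5726001600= 370.23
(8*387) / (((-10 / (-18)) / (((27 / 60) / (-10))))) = -31347 / 125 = -250.78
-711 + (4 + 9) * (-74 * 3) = -3597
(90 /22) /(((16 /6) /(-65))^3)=-333669375 /5632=-59245.27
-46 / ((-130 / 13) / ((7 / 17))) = 161 / 85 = 1.89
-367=-367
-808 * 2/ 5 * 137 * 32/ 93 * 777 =-1834896896/ 155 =-11838044.49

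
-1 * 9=-9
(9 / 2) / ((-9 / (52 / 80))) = -13 / 40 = -0.32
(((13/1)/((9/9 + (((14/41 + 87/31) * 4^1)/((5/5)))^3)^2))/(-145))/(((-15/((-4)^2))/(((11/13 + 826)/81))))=241679656023887991144688/987709541031241779526704703125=0.00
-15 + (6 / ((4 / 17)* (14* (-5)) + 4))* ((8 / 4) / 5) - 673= -182371 / 265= -688.19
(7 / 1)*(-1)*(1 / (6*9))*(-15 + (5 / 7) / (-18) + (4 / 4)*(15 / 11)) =18955 / 10692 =1.77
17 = 17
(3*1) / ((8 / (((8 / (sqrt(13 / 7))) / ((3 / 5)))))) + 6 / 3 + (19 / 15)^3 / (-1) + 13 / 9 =4766 / 3375 + 5*sqrt(91) / 13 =5.08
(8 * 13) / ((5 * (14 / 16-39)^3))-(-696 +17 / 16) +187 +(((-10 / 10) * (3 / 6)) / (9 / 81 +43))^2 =75340874264792977 / 85426569160000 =881.94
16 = 16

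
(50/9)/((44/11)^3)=25/288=0.09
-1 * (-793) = 793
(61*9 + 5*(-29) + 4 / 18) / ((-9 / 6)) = -7276 / 27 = -269.48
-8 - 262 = -270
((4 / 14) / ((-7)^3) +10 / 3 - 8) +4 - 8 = -62432 / 7203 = -8.67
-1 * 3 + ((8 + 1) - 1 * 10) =-4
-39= -39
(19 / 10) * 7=13.30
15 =15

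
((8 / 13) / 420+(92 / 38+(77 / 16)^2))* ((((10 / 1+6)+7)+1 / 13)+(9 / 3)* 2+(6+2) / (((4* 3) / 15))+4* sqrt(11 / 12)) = 169852583* sqrt(33) / 9959040+21571278041 / 21577920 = 1097.67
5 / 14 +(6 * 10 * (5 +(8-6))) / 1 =5885 / 14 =420.36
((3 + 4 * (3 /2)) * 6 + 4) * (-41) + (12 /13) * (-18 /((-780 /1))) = -2009392 /845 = -2377.98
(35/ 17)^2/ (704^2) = 1225/ 143233024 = 0.00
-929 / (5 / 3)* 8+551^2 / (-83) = -3368573 / 415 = -8117.04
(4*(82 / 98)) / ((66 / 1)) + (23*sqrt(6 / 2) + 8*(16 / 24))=2902 / 539 + 23*sqrt(3)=45.22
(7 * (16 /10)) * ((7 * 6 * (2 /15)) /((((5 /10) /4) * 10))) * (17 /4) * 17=453152 /125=3625.22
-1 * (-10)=10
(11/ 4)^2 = 121/ 16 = 7.56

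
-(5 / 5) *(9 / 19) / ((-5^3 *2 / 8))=36 / 2375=0.02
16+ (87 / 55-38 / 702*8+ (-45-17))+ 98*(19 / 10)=2728738 / 19305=141.35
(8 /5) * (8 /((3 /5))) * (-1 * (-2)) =128 /3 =42.67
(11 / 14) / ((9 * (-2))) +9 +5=3517 / 252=13.96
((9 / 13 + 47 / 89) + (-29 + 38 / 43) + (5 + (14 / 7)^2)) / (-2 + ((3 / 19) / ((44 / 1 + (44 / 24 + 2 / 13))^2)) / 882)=5332579616954891 / 595956046567232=8.95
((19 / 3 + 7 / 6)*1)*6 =45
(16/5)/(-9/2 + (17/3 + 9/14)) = 168/95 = 1.77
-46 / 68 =-0.68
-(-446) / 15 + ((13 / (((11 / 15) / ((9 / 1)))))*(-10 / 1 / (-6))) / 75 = 5491 / 165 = 33.28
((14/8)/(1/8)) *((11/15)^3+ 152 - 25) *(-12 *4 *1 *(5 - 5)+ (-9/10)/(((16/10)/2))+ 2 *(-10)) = -127159487/3375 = -37676.89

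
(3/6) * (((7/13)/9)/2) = 7/468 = 0.01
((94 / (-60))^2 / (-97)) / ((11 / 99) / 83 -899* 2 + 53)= 183347 / 12644085800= 0.00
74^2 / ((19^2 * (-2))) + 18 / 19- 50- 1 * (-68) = 4102 / 361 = 11.36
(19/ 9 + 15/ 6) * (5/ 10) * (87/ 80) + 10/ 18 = 8821/ 2880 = 3.06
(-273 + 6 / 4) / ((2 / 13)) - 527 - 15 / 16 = -36683 / 16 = -2292.69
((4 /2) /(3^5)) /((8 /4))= 1 /243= 0.00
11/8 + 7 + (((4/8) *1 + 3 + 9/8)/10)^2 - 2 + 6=80569/6400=12.59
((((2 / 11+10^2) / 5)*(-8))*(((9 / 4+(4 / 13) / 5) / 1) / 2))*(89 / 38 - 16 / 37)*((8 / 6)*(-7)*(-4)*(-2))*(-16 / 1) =-11181330944 / 26455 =-422654.73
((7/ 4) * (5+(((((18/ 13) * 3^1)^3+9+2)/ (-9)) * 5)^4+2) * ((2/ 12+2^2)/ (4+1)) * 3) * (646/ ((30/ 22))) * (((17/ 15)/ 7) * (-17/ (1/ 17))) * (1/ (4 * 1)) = -1484200526368511008325066710021/ 13757286283973805690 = -107884687120.13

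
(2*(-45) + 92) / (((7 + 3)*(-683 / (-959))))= 959 / 3415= 0.28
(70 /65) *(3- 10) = -98 /13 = -7.54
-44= -44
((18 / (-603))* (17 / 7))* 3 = -102 / 469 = -0.22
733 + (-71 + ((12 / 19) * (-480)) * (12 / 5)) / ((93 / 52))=506215 / 1767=286.48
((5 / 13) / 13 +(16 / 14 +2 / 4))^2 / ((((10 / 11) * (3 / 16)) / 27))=3100254102 / 6997445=443.06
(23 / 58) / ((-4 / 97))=-9.62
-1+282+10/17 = 4787/17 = 281.59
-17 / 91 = -0.19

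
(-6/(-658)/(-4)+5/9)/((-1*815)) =-0.00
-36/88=-9/22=-0.41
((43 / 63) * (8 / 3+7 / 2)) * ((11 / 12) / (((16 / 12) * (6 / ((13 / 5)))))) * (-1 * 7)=-227513 / 25920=-8.78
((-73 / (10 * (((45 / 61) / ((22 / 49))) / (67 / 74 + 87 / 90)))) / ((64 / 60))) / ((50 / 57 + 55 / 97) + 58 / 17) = -1594539141547 / 993002581200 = -1.61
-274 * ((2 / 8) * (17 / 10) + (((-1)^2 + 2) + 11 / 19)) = -1097.08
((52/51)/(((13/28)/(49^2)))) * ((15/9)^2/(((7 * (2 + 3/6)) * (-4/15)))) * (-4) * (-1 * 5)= -9604000/153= -62771.24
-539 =-539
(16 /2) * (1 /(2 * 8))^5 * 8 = 1 /16384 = 0.00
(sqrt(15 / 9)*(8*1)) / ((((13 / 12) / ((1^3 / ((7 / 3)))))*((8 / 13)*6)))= 2*sqrt(15) / 7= 1.11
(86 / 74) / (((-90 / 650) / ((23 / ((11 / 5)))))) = -321425 / 3663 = -87.75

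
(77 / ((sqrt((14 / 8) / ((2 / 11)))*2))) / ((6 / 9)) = 3*sqrt(154) / 2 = 18.61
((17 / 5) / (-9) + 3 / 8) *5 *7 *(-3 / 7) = 1 / 24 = 0.04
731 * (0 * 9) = 0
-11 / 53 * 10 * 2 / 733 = -220 / 38849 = -0.01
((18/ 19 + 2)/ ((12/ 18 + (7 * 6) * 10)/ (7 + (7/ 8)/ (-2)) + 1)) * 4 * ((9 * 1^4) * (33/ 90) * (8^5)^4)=268455466504695104667648/ 389633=688995712644193650.61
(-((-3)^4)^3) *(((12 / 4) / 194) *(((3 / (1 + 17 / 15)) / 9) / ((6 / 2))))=-2657205 / 6208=-428.03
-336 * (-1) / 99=3.39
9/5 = 1.80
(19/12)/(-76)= -0.02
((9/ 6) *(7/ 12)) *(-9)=-63/ 8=-7.88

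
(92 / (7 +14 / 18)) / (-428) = -0.03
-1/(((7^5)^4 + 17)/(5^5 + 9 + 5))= -3139/79792266297612018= -0.00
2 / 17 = 0.12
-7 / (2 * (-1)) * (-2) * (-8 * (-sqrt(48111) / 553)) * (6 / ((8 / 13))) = -78 * sqrt(48111) / 79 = -216.57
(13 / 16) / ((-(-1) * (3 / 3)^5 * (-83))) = -0.01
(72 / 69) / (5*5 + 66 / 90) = 180 / 4439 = 0.04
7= 7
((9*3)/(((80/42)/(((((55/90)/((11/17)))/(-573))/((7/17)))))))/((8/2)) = -867/61120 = -0.01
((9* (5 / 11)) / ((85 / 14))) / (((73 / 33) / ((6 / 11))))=2268 / 13651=0.17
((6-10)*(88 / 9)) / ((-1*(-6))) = -176 / 27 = -6.52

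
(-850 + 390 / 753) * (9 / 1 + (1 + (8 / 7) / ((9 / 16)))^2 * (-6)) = 1859735300 / 47439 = 39202.67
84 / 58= 42 / 29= 1.45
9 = 9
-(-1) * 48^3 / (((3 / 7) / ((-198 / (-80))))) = 3193344 / 5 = 638668.80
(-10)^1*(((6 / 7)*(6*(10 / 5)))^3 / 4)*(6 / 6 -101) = 93312000 / 343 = 272046.65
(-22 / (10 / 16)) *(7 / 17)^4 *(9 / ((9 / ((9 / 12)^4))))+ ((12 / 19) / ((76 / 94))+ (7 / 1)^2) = 119304187229 / 2412086480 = 49.46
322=322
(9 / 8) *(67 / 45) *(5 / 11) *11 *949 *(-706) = -22444799 / 4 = -5611199.75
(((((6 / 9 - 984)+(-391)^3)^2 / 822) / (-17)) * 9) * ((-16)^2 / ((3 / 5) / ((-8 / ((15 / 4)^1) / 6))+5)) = -65863877466447398912 / 370311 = -177860980274545.99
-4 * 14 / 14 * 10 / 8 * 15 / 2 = -75 / 2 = -37.50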